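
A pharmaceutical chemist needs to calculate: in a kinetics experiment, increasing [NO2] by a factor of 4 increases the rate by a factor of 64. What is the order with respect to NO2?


rate ∝ [NO2]^n
4^n = 64 → n = 3
Order in NO2: 3

3


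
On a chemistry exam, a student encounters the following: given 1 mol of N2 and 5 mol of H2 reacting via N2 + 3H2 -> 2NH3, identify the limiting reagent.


Mole ratio available / coefficient:
  N2: 1/1 = 1.000
  H2: 5/3 = 1.667
Smaller ratio is limiting.

N2


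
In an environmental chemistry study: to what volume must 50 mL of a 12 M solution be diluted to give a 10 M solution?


C1V1 = C2V2
12 × 50 = 10 × V2
V2 = 600/10 = 60.0 mL

60.0 mL


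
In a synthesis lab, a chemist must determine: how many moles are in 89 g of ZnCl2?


M(ZnCl2) = 136.28 g/mol
n = mass/M = 89/136.28 = 0.6531 mol

0.6531 mol


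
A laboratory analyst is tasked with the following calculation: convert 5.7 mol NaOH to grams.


M(NaOH) = 40.0 g/mol
mass = n × M = 5.7 × 40.0 = 228.00 g

228.00 g


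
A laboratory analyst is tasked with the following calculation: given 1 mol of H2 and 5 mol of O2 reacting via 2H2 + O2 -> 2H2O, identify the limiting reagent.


Mole ratio available / coefficient:
  H2: 1/2 = 0.500
  O2: 5/1 = 5.000
Smaller ratio is limiting.

H2


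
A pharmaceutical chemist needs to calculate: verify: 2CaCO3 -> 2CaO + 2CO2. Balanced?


Equation: 2CaCO3 -> 2CaO + 2CO2
Check atoms: C: 2=2, Ca: 2=2, O: 6=6
Balanced

Yes, balanced


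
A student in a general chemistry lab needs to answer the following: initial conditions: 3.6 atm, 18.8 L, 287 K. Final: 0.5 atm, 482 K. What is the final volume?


P1V1/T1 = P2V2/T2
V2 = P1V1T2/(T1P2)
= 3.6×18.8×482/(287×0.5)
= 227.329 L

227.329 L


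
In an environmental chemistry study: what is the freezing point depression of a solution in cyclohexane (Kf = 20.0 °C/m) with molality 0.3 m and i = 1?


ΔTf = Kf × m × i
= 20.0 × 0.3 × 1
= 6.0 °C

6.0 °C


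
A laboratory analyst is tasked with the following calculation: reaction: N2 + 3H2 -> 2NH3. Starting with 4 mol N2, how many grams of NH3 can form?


Mole ratio NH3:N2 = 2:1
n(NH3) = 4 × 2/1 = 8.000 mol
mass = 8.000 × 17.03 = 136.24 g

136.24 g


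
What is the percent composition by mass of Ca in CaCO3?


M(CaCO3) = 1×40.08 + 1×12.01 + 3×16.0 = 100.09 g/mol
Mass of Ca = 1 × 40.08 = 40.08 g/mol
% Ca = 40.08/100.09 × 100 = 40.04%

40.04%


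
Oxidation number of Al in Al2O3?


Al is +3
Oxidation number: +3

+3


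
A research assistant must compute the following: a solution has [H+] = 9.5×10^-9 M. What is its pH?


pH = -log10([H+]) = -log10(9.5×10^-9)
= 9 - log10(9.5)
= 9 - 0.98
= 8.02

8.02


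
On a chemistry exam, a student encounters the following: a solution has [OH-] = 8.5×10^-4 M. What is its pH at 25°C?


pOH = -log10([OH-]) = -log10(8.5×10^-4)
= 4 - log10(8.5) = 3.07
pH = 14 - pOH = 14 - 3.07 = 10.93

10.93


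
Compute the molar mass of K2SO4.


M(K2SO4) = 2×39.1 + 1×32.07 + 4×16.0
= 78.2 + 32.07 + 64.0
= 174.27 g/mol

174.27 g/mol


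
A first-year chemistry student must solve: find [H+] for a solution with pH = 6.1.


[H+] = 10^(-pH) = 10^(-6.1)
= 7.94×10^-7 M

7.94×10^-7 M


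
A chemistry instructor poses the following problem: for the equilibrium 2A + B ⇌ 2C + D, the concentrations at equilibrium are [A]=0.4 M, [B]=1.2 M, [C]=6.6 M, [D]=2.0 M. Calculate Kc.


Kc = [C]^2[D]/([A]^2[B])
= (6.6^2 × 2.0^1)/(0.4^2 × 1.2^1)
= 87.12/0.192
= 453.8

453.8


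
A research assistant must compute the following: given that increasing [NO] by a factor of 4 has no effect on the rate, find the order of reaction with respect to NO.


rate ∝ [NO]^n
rate ∝ [NO]^0
Order in NO: 0

0


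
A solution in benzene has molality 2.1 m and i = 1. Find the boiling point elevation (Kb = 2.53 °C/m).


ΔTb = Kb × m × i
= 2.53 × 2.1 × 1
= 5.313 °C

5.313 °C


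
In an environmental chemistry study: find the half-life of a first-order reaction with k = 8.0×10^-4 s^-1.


t½ = ln2/k = 0.693147/(8.0×10^-4 s^-1)
= 866.4 s

866.4 s


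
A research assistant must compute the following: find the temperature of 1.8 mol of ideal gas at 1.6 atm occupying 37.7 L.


PV = nRT  (R = 0.08206 L·atm/(mol·K))
T = PV/(nR) = 1.6×37.7/(1.8×0.08206)
= 60.32/0.147708
= 408.37 K

408.37 K


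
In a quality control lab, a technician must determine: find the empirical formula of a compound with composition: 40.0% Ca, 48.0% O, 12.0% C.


Assume 100 g sample. Moles of each element:
  Ca: 40.0/40.08 = 0.998 mol
  O: 48.0/16.0 = 3.0 mol
  C: 12.0/12.01 = 0.999 mol
Divide by smallest (0.998):
  Ca: 0.998/0.998 = 1.0
  O: 3.0/0.998 = 3.01
  C: 0.999/0.998 = 1.0
Empirical formula: CaCO3

CaCO3


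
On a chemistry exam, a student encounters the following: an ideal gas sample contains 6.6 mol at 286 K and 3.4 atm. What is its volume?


PV = nRT  (R = 0.08206 L·atm/(mol·K))
V = nRT/P = 6.6×0.08206×286/3.4
= 45.558 L

45.558 L


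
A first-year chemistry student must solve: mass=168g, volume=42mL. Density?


ρ = mass/volume
= 168/42
= 4.0 g/mL

4.0 g/mL


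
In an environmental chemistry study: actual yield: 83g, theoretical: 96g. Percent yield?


% yield = actual/theoretical × 100
= 83/96 × 100
= 86.46%

86.46%


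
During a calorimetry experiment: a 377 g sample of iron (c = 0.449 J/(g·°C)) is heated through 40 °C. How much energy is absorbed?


q = mcΔT = 377 × 0.449 × 40
= 6770.92 J

6770.92 J


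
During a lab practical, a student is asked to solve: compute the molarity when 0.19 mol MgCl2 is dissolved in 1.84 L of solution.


M = n/V = 0.19/1.84 = 0.103 mol/L

0.103 M


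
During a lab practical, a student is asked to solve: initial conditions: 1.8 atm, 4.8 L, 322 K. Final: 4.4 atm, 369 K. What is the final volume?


P1V1/T1 = P2V2/T2
V2 = P1V1T2/(T1P2)
= 1.8×4.8×369/(322×4.4)
= 2.25 L

2.25 L


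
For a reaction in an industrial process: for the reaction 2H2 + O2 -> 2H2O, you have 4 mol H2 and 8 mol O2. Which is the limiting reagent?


Mole ratio available / coefficient:
  H2: 4/2 = 2.000
  O2: 8/1 = 8.000
Smaller ratio is limiting.

H2


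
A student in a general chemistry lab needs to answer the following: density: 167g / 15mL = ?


ρ = mass/volume
= 167/15
= 11.133 g/mL

11.133 g/mL


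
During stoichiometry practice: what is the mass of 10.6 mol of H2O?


M(H2O) = 18.02 g/mol
mass = n × M = 10.6 × 18.02 = 191.01 g

191.01 g


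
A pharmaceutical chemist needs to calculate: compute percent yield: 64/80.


% yield = actual/theoretical × 100
= 64/80 × 100
= 80.0%

80.0%


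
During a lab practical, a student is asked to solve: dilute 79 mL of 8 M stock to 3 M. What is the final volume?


C1V1 = C2V2
8 × 79 = 3 × V2
V2 = 632/3 = 210.67 mL

210.67 mL


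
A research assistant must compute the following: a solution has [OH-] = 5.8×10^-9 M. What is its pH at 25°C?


pOH = -log10([OH-]) = -log10(5.8×10^-9)
= 9 - log10(5.8) = 8.24
pH = 14 - pOH = 14 - 8.24 = 5.76

5.76


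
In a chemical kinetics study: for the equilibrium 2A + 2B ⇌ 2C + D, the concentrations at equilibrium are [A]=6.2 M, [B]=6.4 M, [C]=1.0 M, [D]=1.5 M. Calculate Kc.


Kc = [C]^2[D]/([A]^2[B]^2)
= (1.0^2 × 1.5^1)/(6.2^2 × 6.4^2)
= 1.5/1574.5024
= 9.527×10^-4

9.527×10^-4


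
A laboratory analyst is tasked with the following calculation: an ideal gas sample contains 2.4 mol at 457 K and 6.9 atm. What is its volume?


PV = nRT  (R = 0.08206 L·atm/(mol·K))
V = nRT/P = 2.4×0.08206×457/6.9
= 13.044 L

13.044 L


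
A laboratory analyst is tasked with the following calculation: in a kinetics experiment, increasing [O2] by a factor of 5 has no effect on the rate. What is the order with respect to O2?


rate ∝ [O2]^n
rate ∝ [O2]^0
Order in O2: 0

0


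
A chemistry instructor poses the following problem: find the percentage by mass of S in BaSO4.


M(BaSO4) = 1×137.33 + 1×32.07 + 4×16.0 = 233.40 g/mol
Mass of S = 1 × 32.07 = 32.07 g/mol
% S = 32.07/233.40 × 100 = 13.74%

13.74%


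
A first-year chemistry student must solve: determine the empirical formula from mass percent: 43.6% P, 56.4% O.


Assume 100 g sample. Moles of each element:
  P: 43.6/30.97 = 1.408 mol
  O: 56.4/16.0 = 3.525 mol
Divide by smallest (1.408):
  P: 1.408/1.408 = 1.0
  O: 3.525/1.408 = 2.5
Multiply all ratios by 2 to obtain whole numbers.
Empirical formula: P2O5

P2O5


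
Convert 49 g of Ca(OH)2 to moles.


M(Ca(OH)2) = 74.1 g/mol
n = mass/M = 49/74.1 = 0.6613 mol

0.6613 mol


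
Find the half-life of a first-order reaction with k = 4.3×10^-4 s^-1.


t½ = ln2/k = 0.693147/(4.3×10^-4 s^-1)
= 1612 s

1612 s


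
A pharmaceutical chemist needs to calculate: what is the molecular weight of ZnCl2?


M(ZnCl2) = 1×65.38 + 2×35.45
= 65.38 + 70.9
= 136.28 g/mol

136.28 g/mol


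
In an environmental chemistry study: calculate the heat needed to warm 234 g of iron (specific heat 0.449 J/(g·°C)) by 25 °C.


q = mcΔT = 234 × 0.449 × 25
= 2626.65 J

2626.65 J


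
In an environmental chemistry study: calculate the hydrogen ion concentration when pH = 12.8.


[H+] = 10^(-pH) = 10^(-12.8)
= 1.58×10^-13 M

1.58×10^-13 M


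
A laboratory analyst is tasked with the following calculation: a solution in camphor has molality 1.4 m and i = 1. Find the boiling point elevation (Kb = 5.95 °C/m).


ΔTb = Kb × m × i
= 5.95 × 1.4 × 1
= 8.33 °C

8.33 °C


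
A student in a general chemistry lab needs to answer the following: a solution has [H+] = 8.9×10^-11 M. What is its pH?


pH = -log10([H+]) = -log10(8.9×10^-11)
= 11 - log10(8.9)
= 11 - 0.95
= 10.05

10.05


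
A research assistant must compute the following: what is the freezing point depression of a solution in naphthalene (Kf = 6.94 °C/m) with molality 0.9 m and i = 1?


ΔTf = Kf × m × i
= 6.94 × 0.9 × 1
= 6.246 °C

6.246 °C


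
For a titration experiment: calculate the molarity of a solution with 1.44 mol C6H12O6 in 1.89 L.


M = n/V = 1.44/1.89 = 0.762 mol/L

0.762 M


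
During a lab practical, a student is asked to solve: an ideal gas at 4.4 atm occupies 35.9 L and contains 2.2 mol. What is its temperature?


PV = nRT  (R = 0.08206 L·atm/(mol·K))
T = PV/(nR) = 4.4×35.9/(2.2×0.08206)
= 157.96/0.180532
= 874.97 K

874.97 K


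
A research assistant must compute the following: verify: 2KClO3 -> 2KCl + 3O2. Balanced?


Equation: 2KClO3 -> 2KCl + 3O2
Check atoms: Cl: 2=2, K: 2=2, O: 6=6
Balanced

Yes, balanced


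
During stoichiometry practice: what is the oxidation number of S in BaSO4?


(+2) + x + 4(-2) = 0, so x = +6
Oxidation number: +6

+6


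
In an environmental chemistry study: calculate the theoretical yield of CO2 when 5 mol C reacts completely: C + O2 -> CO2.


Mole ratio CO2:C = 1:1
n(CO2) = 5 × 1/1 = 5.000 mol
mass = 5.000 × 44.01 = 220.05 g

220.05 g


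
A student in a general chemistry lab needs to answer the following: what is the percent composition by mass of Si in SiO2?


M(SiO2) = 1×28.09 + 2×16.0 = 60.09 g/mol
Mass of Si = 1 × 28.09 = 28.09 g/mol
% Si = 28.09/60.09 × 100 = 46.75%

46.75%


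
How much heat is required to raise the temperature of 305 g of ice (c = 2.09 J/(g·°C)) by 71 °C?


q = mcΔT = 305 × 2.09 × 71
= 45258.95 J

45258.95 J


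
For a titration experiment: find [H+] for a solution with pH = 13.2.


[H+] = 10^(-pH) = 10^(-13.2)
= 6.31×10^-14 M

6.31×10^-14 M


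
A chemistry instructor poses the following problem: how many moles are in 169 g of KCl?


M(KCl) = 74.55 g/mol
n = mass/M = 169/74.55 = 2.2669 mol

2.2669 mol


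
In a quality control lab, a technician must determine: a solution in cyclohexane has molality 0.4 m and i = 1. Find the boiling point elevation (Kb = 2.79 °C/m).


ΔTb = Kb × m × i
= 2.79 × 0.4 × 1
= 1.116 °C

1.116 °C


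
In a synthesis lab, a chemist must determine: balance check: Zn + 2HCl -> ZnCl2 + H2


Equation: Zn + 2HCl -> ZnCl2 + H2
Check atoms: Cl: 2=2, H: 2=2, Zn: 1=1
Balanced

Yes, balanced


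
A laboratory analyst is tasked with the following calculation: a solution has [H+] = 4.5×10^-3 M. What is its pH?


pH = -log10([H+]) = -log10(4.5×10^-3)
= 3 - log10(4.5)
= 3 - 0.65
= 2.35

2.35


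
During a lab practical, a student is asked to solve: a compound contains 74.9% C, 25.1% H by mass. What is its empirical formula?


Assume 100 g sample. Moles of each element:
  C: 74.9/12.01 = 6.236 mol
  H: 25.1/1.008 = 24.901 mol
Divide by smallest (6.236):
  C: 6.236/6.236 = 1.0
  H: 24.901/6.236 = 3.99
Empirical formula: CH4

CH4


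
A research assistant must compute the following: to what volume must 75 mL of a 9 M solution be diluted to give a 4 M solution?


C1V1 = C2V2
9 × 75 = 4 × V2
V2 = 675/4 = 168.75 mL

168.75 mL


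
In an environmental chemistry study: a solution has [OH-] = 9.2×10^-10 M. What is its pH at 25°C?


pOH = -log10([OH-]) = -log10(9.2×10^-10)
= 10 - log10(9.2) = 9.04
pH = 14 - pOH = 14 - 9.04 = 4.96

4.96


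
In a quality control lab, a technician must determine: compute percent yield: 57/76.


% yield = actual/theoretical × 100
= 57/76 × 100
= 75.0%

75.0%


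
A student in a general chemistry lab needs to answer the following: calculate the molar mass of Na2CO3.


M(Na2CO3) = 2×22.99 + 1×12.01 + 3×16.0
= 45.98 + 12.01 + 48.0
= 105.99 g/mol

105.99 g/mol


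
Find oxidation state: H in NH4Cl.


H is +1 with nonmetals
Oxidation number: +1

+1


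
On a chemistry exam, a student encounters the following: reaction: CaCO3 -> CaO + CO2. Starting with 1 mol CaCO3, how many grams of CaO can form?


Mole ratio CaO:CaCO3 = 1:1
n(CaO) = 1 × 1/1 = 1.000 mol
mass = 1.000 × 56.08 = 56.08 g

56.08 g


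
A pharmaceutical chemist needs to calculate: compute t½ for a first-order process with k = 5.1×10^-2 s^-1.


t½ = ln2/k = 0.693147/(5.1×10^-2 s^-1)
= 13.59 s

13.59 s


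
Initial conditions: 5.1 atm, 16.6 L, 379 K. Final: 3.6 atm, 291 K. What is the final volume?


P1V1/T1 = P2V2/T2
V2 = P1V1T2/(T1P2)
= 5.1×16.6×291/(379×3.6)
= 18.056 L

18.056 L


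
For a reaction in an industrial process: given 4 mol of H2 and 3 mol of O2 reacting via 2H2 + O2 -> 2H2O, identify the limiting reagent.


Mole ratio available / coefficient:
  H2: 4/2 = 2.000
  O2: 3/1 = 3.000
Smaller ratio is limiting.

H2


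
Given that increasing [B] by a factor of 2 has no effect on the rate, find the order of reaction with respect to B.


rate ∝ [B]^n
rate ∝ [B]^0
Order in B: 0

0


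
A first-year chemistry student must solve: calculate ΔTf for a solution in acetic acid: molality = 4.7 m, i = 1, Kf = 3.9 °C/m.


ΔTf = Kf × m × i
= 3.9 × 4.7 × 1
= 18.33 °C

18.33 °C


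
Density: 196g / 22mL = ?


ρ = mass/volume
= 196/22
= 8.909 g/mL

8.909 g/mL


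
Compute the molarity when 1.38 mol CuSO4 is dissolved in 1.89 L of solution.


M = n/V = 1.38/1.89 = 0.730 mol/L

0.730 M


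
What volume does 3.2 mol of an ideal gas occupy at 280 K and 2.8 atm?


PV = nRT  (R = 0.08206 L·atm/(mol·K))
V = nRT/P = 3.2×0.08206×280/2.8
= 26.259 L

26.259 L


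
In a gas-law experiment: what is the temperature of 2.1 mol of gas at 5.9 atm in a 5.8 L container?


PV = nRT  (R = 0.08206 L·atm/(mol·K))
T = PV/(nR) = 5.9×5.8/(2.1×0.08206)
= 34.22/0.172326
= 198.58 K

198.58 K


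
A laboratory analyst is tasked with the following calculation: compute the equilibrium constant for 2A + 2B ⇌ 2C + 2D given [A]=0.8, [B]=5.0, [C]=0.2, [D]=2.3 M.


Kc = [C]^2[D]^2/([A]^2[B]^2)
= (0.2^2 × 2.3^2)/(0.8^2 × 5.0^2)
= 0.2116/16
= 0.01323

0.01323


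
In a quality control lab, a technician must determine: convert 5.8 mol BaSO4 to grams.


M(BaSO4) = 233.4 g/mol
mass = n × M = 5.8 × 233.4 = 1353.72 g

1353.72 g


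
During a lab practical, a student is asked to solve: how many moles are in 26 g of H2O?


M(H2O) = 18.02 g/mol
n = mass/M = 26/18.02 = 1.4428 mol

1.4428 mol


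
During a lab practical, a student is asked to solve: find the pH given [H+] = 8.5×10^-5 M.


pH = -log10([H+]) = -log10(8.5×10^-5)
= 5 - log10(8.5)
= 5 - 0.93
= 4.07

4.07


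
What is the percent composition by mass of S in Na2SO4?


M(Na2SO4) = 2×22.99 + 1×32.07 + 4×16.0 = 142.05 g/mol
Mass of S = 1 × 32.07 = 32.07 g/mol
% S = 32.07/142.05 × 100 = 22.58%

22.58%


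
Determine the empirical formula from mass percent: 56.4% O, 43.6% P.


Assume 100 g sample. Moles of each element:
  O: 56.4/16.0 = 3.525 mol
  P: 43.6/30.97 = 1.408 mol
Divide by smallest (1.408):
  O: 3.525/1.408 = 2.5
  P: 1.408/1.408 = 1.0
Multiply all ratios by 2 to obtain whole numbers.
Empirical formula: P2O5

P2O5


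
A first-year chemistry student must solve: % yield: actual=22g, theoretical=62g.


% yield = actual/theoretical × 100
= 22/62 × 100
= 35.48%

35.48%


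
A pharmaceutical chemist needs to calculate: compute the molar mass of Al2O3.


M(Al2O3) = 2×26.98 + 3×16.0
= 53.96 + 48.0
= 101.96 g/mol

101.96 g/mol


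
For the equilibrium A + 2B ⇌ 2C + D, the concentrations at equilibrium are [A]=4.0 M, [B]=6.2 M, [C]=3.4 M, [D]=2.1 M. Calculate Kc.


Kc = [C]^2[D]/([A][B]^2)
= (3.4^2 × 2.1^1)/(4.0^1 × 6.2^2)
= 24.276/153.76
= 0.1579

0.1579


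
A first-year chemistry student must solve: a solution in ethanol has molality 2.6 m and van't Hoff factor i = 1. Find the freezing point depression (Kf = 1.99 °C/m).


ΔTf = Kf × m × i
= 1.99 × 2.6 × 1
= 5.174 °C

5.174 °C


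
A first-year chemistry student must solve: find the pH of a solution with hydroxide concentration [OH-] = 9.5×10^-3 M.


pOH = -log10([OH-]) = -log10(9.5×10^-3)
= 3 - log10(9.5) = 2.02
pH = 14 - pOH = 14 - 2.02 = 11.98

11.98


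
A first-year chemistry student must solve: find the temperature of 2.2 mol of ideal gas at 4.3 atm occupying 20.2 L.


PV = nRT  (R = 0.08206 L·atm/(mol·K))
T = PV/(nR) = 4.3×20.2/(2.2×0.08206)
= 86.86/0.180532
= 481.13 K

481.13 K


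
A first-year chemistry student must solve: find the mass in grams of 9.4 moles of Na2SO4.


M(Na2SO4) = 142.05 g/mol
mass = n × M = 9.4 × 142.05 = 1335.27 g

1335.27 g


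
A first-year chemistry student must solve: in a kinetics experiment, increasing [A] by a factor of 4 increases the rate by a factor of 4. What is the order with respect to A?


rate ∝ [A]^n
4^n = 4 → n = 1
Order in A: 1

1


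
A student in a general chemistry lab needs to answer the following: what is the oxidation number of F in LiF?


F is always -1
Oxidation number: -1

-1


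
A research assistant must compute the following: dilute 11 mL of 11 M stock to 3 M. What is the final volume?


C1V1 = C2V2
11 × 11 = 3 × V2
V2 = 121/3 = 40.33 mL

40.33 mL


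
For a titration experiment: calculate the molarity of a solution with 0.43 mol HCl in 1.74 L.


M = n/V = 0.43/1.74 = 0.247 mol/L

0.247 M


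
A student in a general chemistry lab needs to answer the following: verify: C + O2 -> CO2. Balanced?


Equation: C + O2 -> CO2
Check atoms: C: 1=1, O: 2=2
Balanced

Yes, balanced


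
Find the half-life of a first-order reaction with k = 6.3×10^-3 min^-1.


t½ = ln2/k = 0.693147/(6.3×10^-3 min^-1)
= 110.0 min

110.0 min


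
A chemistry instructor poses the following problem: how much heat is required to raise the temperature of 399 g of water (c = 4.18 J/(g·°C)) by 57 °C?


q = mcΔT = 399 × 4.18 × 57
= 95065.74 J

95065.74 J


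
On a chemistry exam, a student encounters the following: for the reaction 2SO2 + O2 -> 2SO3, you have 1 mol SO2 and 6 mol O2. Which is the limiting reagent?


Mole ratio available / coefficient:
  SO2: 1/2 = 0.500
  O2: 6/1 = 6.000
Smaller ratio is limiting.

SO2


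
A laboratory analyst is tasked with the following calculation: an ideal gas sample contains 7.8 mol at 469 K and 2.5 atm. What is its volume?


PV = nRT  (R = 0.08206 L·atm/(mol·K))
V = nRT/P = 7.8×0.08206×469/2.5
= 120.077 L

120.077 L


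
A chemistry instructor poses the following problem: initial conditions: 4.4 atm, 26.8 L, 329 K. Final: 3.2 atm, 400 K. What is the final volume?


P1V1/T1 = P2V2/T2
V2 = P1V1T2/(T1P2)
= 4.4×26.8×400/(329×3.2)
= 44.802 L

44.802 L


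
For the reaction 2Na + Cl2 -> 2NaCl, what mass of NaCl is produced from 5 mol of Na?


Mole ratio NaCl:Na = 2:2
n(NaCl) = 5 × 2/2 = 5.000 mol
mass = 5.000 × 58.44 = 292.2 g

292.2 g


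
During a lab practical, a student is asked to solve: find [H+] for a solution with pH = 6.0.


[H+] = 10^(-pH) = 10^(-6.0)
= 1.0×10^-6 M

1.0×10^-6 M


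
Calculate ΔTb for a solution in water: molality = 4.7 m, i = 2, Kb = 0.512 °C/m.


ΔTb = Kb × m × i
= 0.512 × 4.7 × 2
= 4.8128 °C

4.8128 °C


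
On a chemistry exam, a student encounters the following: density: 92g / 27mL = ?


ρ = mass/volume
= 92/27
= 3.407 g/mL

3.407 g/mL


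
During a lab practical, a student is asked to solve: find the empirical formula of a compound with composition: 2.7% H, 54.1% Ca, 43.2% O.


Assume 100 g sample. Moles of each element:
  H: 2.7/1.008 = 2.679 mol
  Ca: 54.1/40.08 = 1.35 mol
  O: 43.2/16.0 = 2.7 mol
Divide by smallest (1.35):
  H: 2.679/1.35 = 1.98
  Ca: 1.35/1.35 = 1.0
  O: 2.7/1.35 = 2.0
Empirical formula: CaO2H2

CaO2H2


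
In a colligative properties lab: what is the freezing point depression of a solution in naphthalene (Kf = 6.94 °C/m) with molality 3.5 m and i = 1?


ΔTf = Kf × m × i
= 6.94 × 3.5 × 1
= 24.29 °C

24.29 °C


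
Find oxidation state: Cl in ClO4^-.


x + 4(-2) = -1, so x = +7
Oxidation number: +7

+7


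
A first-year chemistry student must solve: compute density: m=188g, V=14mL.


ρ = mass/volume
= 188/14
= 13.429 g/mL

13.429 g/mL


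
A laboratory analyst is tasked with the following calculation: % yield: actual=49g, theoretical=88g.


% yield = actual/theoretical × 100
= 49/88 × 100
= 55.68%

55.68%


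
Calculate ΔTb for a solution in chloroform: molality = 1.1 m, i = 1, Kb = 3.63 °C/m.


ΔTb = Kb × m × i
= 3.63 × 1.1 × 1
= 3.993 °C

3.993 °C


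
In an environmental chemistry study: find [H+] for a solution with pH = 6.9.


[H+] = 10^(-pH) = 10^(-6.9)
= 1.26×10^-7 M

1.26×10^-7 M


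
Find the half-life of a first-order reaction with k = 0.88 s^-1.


t½ = ln2/k = 0.693147/(0.88 s^-1)
= 0.7877 s

0.7877 s


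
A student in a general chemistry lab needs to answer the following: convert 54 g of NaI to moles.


M(NaI) = 149.89 g/mol
n = mass/M = 54/149.89 = 0.3603 mol

0.3603 mol


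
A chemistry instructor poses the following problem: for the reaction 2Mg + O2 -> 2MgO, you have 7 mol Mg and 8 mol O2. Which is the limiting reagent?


Mole ratio available / coefficient:
  Mg: 7/2 = 3.500
  O2: 8/1 = 8.000
Smaller ratio is limiting.

Mg


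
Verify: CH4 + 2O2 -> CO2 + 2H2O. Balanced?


Equation: CH4 + 2O2 -> CO2 + 2H2O
Check atoms: C: 1=1, H: 4=4, O: 4=4
Balanced

Yes, balanced


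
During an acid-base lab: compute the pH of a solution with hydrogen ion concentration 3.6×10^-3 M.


pH = -log10([H+]) = -log10(3.6×10^-3)
= 3 - log10(3.6)
= 3 - 0.56
= 2.44

2.44


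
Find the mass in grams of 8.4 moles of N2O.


M(N2O) = 44.02 g/mol
mass = n × M = 8.4 × 44.02 = 369.77 g

369.77 g


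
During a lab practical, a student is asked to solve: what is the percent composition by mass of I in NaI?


M(NaI) = 1×22.99 + 1×126.9 = 149.89 g/mol
Mass of I = 1 × 126.9 = 126.90 g/mol
% I = 126.90/149.89 × 100 = 84.66%

84.66%


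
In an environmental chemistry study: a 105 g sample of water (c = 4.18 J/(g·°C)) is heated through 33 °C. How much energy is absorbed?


q = mcΔT = 105 × 4.18 × 33
= 14483.70 J

14483.70 J


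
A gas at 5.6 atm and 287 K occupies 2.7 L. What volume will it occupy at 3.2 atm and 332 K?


P1V1/T1 = P2V2/T2
V2 = P1V1T2/(T1P2)
= 5.6×2.7×332/(287×3.2)
= 5.466 L

5.466 L


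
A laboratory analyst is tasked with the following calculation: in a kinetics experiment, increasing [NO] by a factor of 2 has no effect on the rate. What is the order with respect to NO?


rate ∝ [NO]^n
rate ∝ [NO]^0
Order in NO: 0

0


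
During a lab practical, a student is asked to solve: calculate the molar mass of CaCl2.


M(CaCl2) = 1×40.08 + 2×35.45
= 40.08 + 70.9
= 110.98 g/mol

110.98 g/mol


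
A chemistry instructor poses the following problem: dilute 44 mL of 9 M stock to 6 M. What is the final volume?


C1V1 = C2V2
9 × 44 = 6 × V2
V2 = 396/6 = 66.0 mL

66.0 mL


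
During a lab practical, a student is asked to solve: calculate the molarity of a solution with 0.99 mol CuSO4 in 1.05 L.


M = n/V = 0.99/1.05 = 0.943 mol/L

0.943 M


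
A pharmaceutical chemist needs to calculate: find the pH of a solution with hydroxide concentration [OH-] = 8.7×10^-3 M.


pOH = -log10([OH-]) = -log10(8.7×10^-3)
= 3 - log10(8.7) = 2.06
pH = 14 - pOH = 14 - 2.06 = 11.94

11.94


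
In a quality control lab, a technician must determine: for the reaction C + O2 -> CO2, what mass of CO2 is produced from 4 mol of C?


Mole ratio CO2:C = 1:1
n(CO2) = 4 × 1/1 = 4.000 mol
mass = 4.000 × 44.01 = 176.04 g

176.04 g


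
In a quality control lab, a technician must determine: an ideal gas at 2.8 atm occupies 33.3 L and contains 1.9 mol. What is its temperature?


PV = nRT  (R = 0.08206 L·atm/(mol·K))
T = PV/(nR) = 2.8×33.3/(1.9×0.08206)
= 93.24/0.155914
= 598.02 K

598.02 K


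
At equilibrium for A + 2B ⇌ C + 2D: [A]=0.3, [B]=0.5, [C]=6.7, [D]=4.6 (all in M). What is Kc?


Kc = [C][D]^2/([A][B]^2)
= (6.7^1 × 4.6^2)/(0.3^1 × 0.5^2)
= 141.772/0.075
= 1890

1890


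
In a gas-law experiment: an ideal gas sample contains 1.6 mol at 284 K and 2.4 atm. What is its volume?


PV = nRT  (R = 0.08206 L·atm/(mol·K))
V = nRT/P = 1.6×0.08206×284/2.4
= 15.537 L

15.537 L


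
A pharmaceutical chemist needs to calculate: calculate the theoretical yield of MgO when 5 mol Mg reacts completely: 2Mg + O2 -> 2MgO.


Mole ratio MgO:Mg = 2:2
n(MgO) = 5 × 2/2 = 5.000 mol
mass = 5.000 × 40.31 = 201.55 g

201.55 g


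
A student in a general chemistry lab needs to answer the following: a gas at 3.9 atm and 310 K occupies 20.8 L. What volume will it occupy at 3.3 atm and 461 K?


P1V1/T1 = P2V2/T2
V2 = P1V1T2/(T1P2)
= 3.9×20.8×461/(310×3.3)
= 36.556 L

36.556 L


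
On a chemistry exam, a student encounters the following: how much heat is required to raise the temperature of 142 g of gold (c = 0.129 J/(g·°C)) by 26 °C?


q = mcΔT = 142 × 0.129 × 26
= 476.27 J

476.27 J


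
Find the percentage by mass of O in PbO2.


M(PbO2) = 1×207.2 + 2×16.0 = 239.20 g/mol
Mass of O = 2 × 16.0 = 32.00 g/mol
% O = 32.00/239.20 × 100 = 13.38%

13.38%


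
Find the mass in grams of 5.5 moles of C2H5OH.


M(C2H5OH) = 46.07 g/mol
mass = n × M = 5.5 × 46.07 = 253.39 g

253.39 g


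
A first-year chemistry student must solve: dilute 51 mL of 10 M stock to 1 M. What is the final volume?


C1V1 = C2V2
10 × 51 = 1 × V2
V2 = 510/1 = 510.0 mL

510.0 mL


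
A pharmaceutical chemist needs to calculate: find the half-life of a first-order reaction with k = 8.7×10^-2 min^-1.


t½ = ln2/k = 0.693147/(8.7×10^-2 min^-1)
= 7.967 min

7.967 min


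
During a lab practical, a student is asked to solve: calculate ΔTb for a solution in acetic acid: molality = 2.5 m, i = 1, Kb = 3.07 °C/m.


ΔTb = Kb × m × i
= 3.07 × 2.5 × 1
= 7.675 °C

7.675 °C


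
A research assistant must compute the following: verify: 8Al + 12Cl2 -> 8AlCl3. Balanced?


Equation: 8Al + 12Cl2 -> 8AlCl3
Check atoms: Al: 8=8, Cl: 24=24
Balanced

Yes, balanced


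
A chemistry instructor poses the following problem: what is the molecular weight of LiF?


M(LiF) = 1×6.94 + 1×19.0
= 6.94 + 19.0
= 25.94 g/mol

25.94 g/mol


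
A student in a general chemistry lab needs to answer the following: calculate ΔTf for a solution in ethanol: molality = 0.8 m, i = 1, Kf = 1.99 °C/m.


ΔTf = Kf × m × i
= 1.99 × 0.8 × 1
= 1.592 °C

1.592 °C


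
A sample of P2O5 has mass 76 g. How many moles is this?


M(P2O5) = 141.94 g/mol
n = mass/M = 76/141.94 = 0.5354 mol

0.5354 mol


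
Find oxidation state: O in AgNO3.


O is usually -2
Oxidation number: -2

-2


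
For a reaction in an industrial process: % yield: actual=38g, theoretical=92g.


% yield = actual/theoretical × 100
= 38/92 × 100
= 41.3%

41.3%


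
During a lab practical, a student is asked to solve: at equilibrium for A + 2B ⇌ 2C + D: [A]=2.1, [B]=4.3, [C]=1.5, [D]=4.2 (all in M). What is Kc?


Kc = [C]^2[D]/([A][B]^2)
= (1.5^2 × 4.2^1)/(2.1^1 × 4.3^2)
= 9.45/38.829
= 0.2434

0.2434


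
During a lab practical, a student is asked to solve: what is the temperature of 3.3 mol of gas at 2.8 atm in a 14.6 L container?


PV = nRT  (R = 0.08206 L·atm/(mol·K))
T = PV/(nR) = 2.8×14.6/(3.3×0.08206)
= 40.88/0.270798
= 150.96 K

150.96 K


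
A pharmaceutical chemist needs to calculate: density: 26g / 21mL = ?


ρ = mass/volume
= 26/21
= 1.238 g/mL

1.238 g/mL


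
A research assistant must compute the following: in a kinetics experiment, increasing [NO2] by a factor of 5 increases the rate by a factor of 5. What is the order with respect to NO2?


rate ∝ [NO2]^n
5^n = 5 → n = 1
Order in NO2: 1

1


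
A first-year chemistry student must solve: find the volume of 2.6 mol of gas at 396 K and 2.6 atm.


PV = nRT  (R = 0.08206 L·atm/(mol·K))
V = nRT/P = 2.6×0.08206×396/2.6
= 32.496 L

32.496 L


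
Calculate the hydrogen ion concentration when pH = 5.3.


[H+] = 10^(-pH) = 10^(-5.3)
= 5.01×10^-6 M

5.01×10^-6 M


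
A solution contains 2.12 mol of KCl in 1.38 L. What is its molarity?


M = n/V = 2.12/1.38 = 1.536 mol/L

1.536 M


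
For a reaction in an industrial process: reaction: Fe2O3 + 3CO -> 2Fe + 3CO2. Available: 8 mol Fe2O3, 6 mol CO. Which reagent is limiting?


Mole ratio available / coefficient:
  Fe2O3: 8/1 = 8.000
  CO: 6/3 = 2.000
Smaller ratio is limiting.

CO


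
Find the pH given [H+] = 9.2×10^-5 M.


pH = -log10([H+]) = -log10(9.2×10^-5)
= 5 - log10(9.2)
= 5 - 0.96
= 4.04

4.04


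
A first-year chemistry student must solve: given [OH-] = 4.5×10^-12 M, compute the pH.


pOH = -log10([OH-]) = -log10(4.5×10^-12)
= 12 - log10(4.5) = 11.35
pH = 14 - pOH = 14 - 11.35 = 2.65

2.65


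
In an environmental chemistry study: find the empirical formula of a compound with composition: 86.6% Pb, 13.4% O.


Assume 100 g sample. Moles of each element:
  Pb: 86.6/207.2 = 0.418 mol
  O: 13.4/16.0 = 0.838 mol
Divide by smallest (0.418):
  Pb: 0.418/0.418 = 1.0
  O: 0.838/0.418 = 2.0
Empirical formula: PbO2

PbO2


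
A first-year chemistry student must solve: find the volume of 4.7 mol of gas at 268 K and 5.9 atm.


PV = nRT  (R = 0.08206 L·atm/(mol·K))
V = nRT/P = 4.7×0.08206×268/5.9
= 17.519 L

17.519 L


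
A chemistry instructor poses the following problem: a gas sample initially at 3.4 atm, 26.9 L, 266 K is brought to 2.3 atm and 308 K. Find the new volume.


P1V1/T1 = P2V2/T2
V2 = P1V1T2/(T1P2)
= 3.4×26.9×308/(266×2.3)
= 46.044 L

46.044 L


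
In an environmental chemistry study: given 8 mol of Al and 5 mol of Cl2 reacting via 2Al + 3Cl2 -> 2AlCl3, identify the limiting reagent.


Mole ratio available / coefficient:
  Al: 8/2 = 4.000
  Cl2: 5/3 = 1.667
Smaller ratio is limiting.

Cl2


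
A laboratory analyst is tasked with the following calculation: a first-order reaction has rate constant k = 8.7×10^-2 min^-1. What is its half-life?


t½ = ln2/k = 0.693147/(8.7×10^-2 min^-1)
= 7.967 min

7.967 min


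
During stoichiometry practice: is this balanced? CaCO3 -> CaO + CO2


Equation: CaCO3 -> CaO + CO2
Check atoms: C: 1=1, Ca: 1=1, O: 3=3
Balanced

Yes, balanced


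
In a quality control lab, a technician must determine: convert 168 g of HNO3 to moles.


M(HNO3) = 63.02 g/mol
n = mass/M = 168/63.02 = 2.6658 mol

2.6658 mol


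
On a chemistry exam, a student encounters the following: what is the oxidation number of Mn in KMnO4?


(+1) + x + 4(-2) = 0, so x = +7
Oxidation number: +7

+7


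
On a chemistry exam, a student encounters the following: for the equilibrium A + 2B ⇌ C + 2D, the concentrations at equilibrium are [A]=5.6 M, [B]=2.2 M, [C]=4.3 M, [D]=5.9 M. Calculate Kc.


Kc = [C][D]^2/([A][B]^2)
= (4.3^1 × 5.9^2)/(5.6^1 × 2.2^2)
= 149.683/27.104
= 5.523

5.523


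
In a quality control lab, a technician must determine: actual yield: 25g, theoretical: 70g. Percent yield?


% yield = actual/theoretical × 100
= 25/70 × 100
= 35.71%

35.71%


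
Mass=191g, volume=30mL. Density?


ρ = mass/volume
= 191/30
= 6.367 g/mL

6.367 g/mL


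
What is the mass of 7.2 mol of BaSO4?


M(BaSO4) = 233.4 g/mol
mass = n × M = 7.2 × 233.4 = 1680.48 g

1680.48 g


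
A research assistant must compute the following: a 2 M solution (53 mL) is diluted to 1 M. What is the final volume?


C1V1 = C2V2
2 × 53 = 1 × V2
V2 = 106/1 = 106.0 mL

106.0 mL


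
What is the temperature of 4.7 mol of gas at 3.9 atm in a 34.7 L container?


PV = nRT  (R = 0.08206 L·atm/(mol·K))
T = PV/(nR) = 3.9×34.7/(4.7×0.08206)
= 135.33/0.385682
= 350.88 K

350.88 K


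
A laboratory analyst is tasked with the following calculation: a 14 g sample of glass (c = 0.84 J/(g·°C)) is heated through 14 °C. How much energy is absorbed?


q = mcΔT = 14 × 0.84 × 14
= 164.64 J

164.64 J


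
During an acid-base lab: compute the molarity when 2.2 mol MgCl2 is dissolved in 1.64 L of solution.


M = n/V = 2.2/1.64 = 1.341 mol/L

1.341 M


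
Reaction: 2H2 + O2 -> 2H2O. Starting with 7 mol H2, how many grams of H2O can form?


Mole ratio H2O:H2 = 2:2
n(H2O) = 7 × 2/2 = 7.000 mol
mass = 7.000 × 18.02 = 126.14 g

126.14 g


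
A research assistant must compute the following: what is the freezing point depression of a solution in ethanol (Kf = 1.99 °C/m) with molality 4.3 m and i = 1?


ΔTf = Kf × m × i
= 1.99 × 4.3 × 1
= 8.557 °C

8.557 °C


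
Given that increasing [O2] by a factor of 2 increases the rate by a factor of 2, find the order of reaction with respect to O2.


rate ∝ [O2]^n
2^n = 2 → n = 1
Order in O2: 1

1


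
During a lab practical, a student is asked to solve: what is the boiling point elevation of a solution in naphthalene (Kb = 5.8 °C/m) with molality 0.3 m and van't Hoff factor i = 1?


ΔTb = Kb × m × i
= 5.8 × 0.3 × 1
= 1.74 °C

1.74 °C


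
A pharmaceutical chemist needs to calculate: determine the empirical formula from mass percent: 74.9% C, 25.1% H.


Assume 100 g sample. Moles of each element:
  C: 74.9/12.01 = 6.236 mol
  H: 25.1/1.008 = 24.901 mol
Divide by smallest (6.236):
  C: 6.236/6.236 = 1.0
  H: 24.901/6.236 = 3.99
Empirical formula: CH4

CH4


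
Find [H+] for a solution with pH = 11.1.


[H+] = 10^(-pH) = 10^(-11.1)
= 7.94×10^-12 M

7.94×10^-12 M


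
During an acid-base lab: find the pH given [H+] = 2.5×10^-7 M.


pH = -log10([H+]) = -log10(2.5×10^-7)
= 7 - log10(2.5)
= 7 - 0.4
= 6.6

6.6


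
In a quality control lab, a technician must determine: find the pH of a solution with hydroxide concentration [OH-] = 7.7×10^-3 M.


pOH = -log10([OH-]) = -log10(7.7×10^-3)
= 3 - log10(7.7) = 2.11
pH = 14 - pOH = 14 - 2.11 = 11.89

11.89


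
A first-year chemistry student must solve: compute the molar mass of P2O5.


M(P2O5) = 2×30.97 + 5×16.0
= 61.94 + 80.0
= 141.94 g/mol

141.94 g/mol


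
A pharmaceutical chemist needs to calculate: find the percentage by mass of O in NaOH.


M(NaOH) = 1×22.99 + 1×16.0 + 1×1.008 = 39.998 g/mol
Mass of O = 1 × 16.0 = 16.00 g/mol
% O = 16.00/39.998 × 100 = 40.00%

40.00%


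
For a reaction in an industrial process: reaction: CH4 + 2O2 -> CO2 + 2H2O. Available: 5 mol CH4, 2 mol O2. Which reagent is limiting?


Mole ratio available / coefficient:
  CH4: 5/1 = 5.000
  O2: 2/2 = 1.000
Smaller ratio is limiting.

O2


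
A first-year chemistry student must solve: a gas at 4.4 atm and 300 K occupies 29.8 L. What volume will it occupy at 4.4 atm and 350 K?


P1V1/T1 = P2V2/T2
V2 = P1V1T2/(T1P2)
= 4.4×29.8×350/(300×4.4)
= 34.767 L

34.767 L


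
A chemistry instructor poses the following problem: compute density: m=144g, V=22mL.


ρ = mass/volume
= 144/22
= 6.545 g/mL

6.545 g/mL


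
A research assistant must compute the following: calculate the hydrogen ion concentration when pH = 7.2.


[H+] = 10^(-pH) = 10^(-7.2)
= 6.31×10^-8 M

6.31×10^-8 M


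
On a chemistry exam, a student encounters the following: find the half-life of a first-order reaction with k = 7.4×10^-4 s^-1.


t½ = ln2/k = 0.693147/(7.4×10^-4 s^-1)
= 936.7 s

936.7 s


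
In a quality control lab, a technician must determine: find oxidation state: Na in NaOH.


Group 1 metal: +1
Oxidation number: +1

+1


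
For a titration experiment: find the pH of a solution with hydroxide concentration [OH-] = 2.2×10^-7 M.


pOH = -log10([OH-]) = -log10(2.2×10^-7)
= 7 - log10(2.2) = 6.66
pH = 14 - pOH = 14 - 6.66 = 7.34

7.34


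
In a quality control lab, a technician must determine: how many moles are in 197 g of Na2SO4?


M(Na2SO4) = 142.05 g/mol
n = mass/M = 197/142.05 = 1.3868 mol

1.3868 mol


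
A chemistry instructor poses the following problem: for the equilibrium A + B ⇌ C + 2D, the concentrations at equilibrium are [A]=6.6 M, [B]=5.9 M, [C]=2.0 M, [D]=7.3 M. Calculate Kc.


Kc = [C][D]^2/([A][B])
= (2.0^1 × 7.3^2)/(6.6^1 × 5.9^1)
= 106.58/38.94
= 2.737

2.737


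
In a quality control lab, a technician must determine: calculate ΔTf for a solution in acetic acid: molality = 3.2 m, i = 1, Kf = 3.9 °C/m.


ΔTf = Kf × m × i
= 3.9 × 3.2 × 1
= 12.48 °C

12.48 °C


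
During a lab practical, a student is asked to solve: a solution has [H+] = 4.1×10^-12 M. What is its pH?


pH = -log10([H+]) = -log10(4.1×10^-12)
= 12 - log10(4.1)
= 12 - 0.61
= 11.39

11.39


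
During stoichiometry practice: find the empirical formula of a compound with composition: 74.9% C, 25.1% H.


Assume 100 g sample. Moles of each element:
  C: 74.9/12.01 = 6.236 mol
  H: 25.1/1.008 = 24.901 mol
Divide by smallest (6.236):
  C: 6.236/6.236 = 1.0
  H: 24.901/6.236 = 3.99
Empirical formula: CH4

CH4


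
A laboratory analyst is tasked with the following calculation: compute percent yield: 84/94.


% yield = actual/theoretical × 100
= 84/94 × 100
= 89.36%

89.36%


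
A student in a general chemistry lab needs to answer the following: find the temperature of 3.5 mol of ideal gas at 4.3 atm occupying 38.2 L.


PV = nRT  (R = 0.08206 L·atm/(mol·K))
T = PV/(nR) = 4.3×38.2/(3.5×0.08206)
= 164.26/0.287210
= 571.92 K

571.92 K


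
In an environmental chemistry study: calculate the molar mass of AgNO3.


M(AgNO3) = 1×107.87 + 1×14.01 + 3×16.0
= 107.87 + 14.01 + 48.0
= 169.88 g/mol

169.88 g/mol


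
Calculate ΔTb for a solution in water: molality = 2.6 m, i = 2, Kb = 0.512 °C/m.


ΔTb = Kb × m × i
= 0.512 × 2.6 × 2
= 2.6624 °C

2.6624 °C


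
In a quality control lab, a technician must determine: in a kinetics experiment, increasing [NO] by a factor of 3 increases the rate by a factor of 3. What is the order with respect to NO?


rate ∝ [NO]^n
3^n = 3 → n = 1
Order in NO: 1

1
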